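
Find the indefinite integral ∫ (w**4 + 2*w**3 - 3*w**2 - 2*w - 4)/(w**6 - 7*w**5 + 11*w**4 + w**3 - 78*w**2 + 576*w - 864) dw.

Factor the denominator: (w - 4)**2*(w - 2)*(w + 3)*(w**2 + 9).
Partial-fraction decomposition: -2*(3137*w + 6573)/(73125*(w**2 + 9)) - 1/(2205*(w + 3)) + 3/(65*(w - 2)) + 1228/(30625*(w - 4)) + 162/(175*(w - 4)**2).
Integrate each term; A/(w−a) gives A·log|w−a|; the (Bw+D)/(w²+p²) term gives a log and an atan.

1228*log(w - 4)/30625 + 3*log(w - 2)/65 - log(w + 3)/2205 - 3137*log(w**2 + 9)/73125 - 4382*atan(w/3)/73125 - 162/(175*w - 700) + C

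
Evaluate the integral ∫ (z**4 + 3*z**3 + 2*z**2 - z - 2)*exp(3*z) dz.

Use integration by parts with u = z**4 + 3*z**3 + 2*z**2 - z - 2, dv = exp(3*z) dz, so v = exp(3*z)/3.
Apply parts 4 times (tabular method): alternate signs, differentiate u down to 0, integrate dv up.

(27*z**4 + 45*z**3 + 9*z**2 - 33*z - 43)*exp(3*z)/81 + C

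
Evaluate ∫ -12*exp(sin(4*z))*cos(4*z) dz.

Let u = sin(4*z), so du = (4*cos(4*z)) dz.
Rewriting, the integral becomes -3·∫ e^u du = -3·e^u.
Substituting back, u = sin(4*z).

-3*exp(sin(4*z)) + C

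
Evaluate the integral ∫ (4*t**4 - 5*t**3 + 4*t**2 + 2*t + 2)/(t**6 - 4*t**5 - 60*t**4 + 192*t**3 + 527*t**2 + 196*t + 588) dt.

8101*log(t - 7)/6300 - 2131*log(t - 6)/1924 + 59*log(t + 2)/900 - 11503*log(t + 7)/45500 + 83*log(t**2 + 1)/18500 + 27*atan(t)/4625 + C

Factor the denominator: (t - 7)*(t - 6)*(t + 2)*(t + 7)*(t**2 + 1).
Partial-fraction decomposition: (83*t + 54)/(9250*(t**2 + 1)) - 11503/(45500*(t + 7)) + 59/(900*(t + 2)) - 2131/(1924*(t - 6)) + 8101/(6300*(t - 7)).
Integrate each term; A/(t−a) gives A·log|t−a|; the (Bt+D)/(t²+p²) term gives a log and an atan.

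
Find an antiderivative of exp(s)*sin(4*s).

exp(s)*sin(4*s)/17 - 4*exp(s)*cos(4*s)/17 + C

Let I denote the integral. Integrate by parts with u = sin(4*s), dv = exp(s) ds, so v = exp(s): I = exp(s)*sin(4*s) − 4·∫ exp(s)*cos(4*s) ds.
Apply parts again with u = cos(4*s), dv = exp(s) ds: ∫ exp(s)*cos(4*s) ds = exp(s)*cos(4*s) + 4·I. Substituting back brings back I: I = exp(s)*sin(4*s) - 4*exp(s)*cos(4*s) − 16·I.
Solving for I: (1 + 16)·I equals the remaining terms, so I = (1/17)·(exp(s)*sin(4*s) - 4*exp(s)*cos(4*s)).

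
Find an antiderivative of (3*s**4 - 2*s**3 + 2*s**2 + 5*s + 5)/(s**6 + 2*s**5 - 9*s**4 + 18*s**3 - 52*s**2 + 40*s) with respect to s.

Factor the denominator: s*(s - 2)*(s - 1)*(s + 5)*(s**2 + 4).
Partial-fraction decomposition: (397*s + 1582)/(2320*(s**2 + 4)) - 431/(1218*(s + 5)) - 13/(30*(s - 1)) + 55/(112*(s - 2)) + 1/(8*s).
Integrate each term; A/(s−a) gives A·log|s−a|; the (Bs+D)/(s²+p²) term gives a log and an atan.

log(s)/8 + 55*log(s - 2)/112 - 13*log(s - 1)/30 - 431*log(s + 5)/1218 + 397*log(s**2 + 4)/4640 + 791*atan(s/2)/2320 + C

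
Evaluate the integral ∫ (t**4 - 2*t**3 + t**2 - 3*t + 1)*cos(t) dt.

Use integration by parts with u = t**4 - 2*t**3 + t**2 - 3*t + 1, dv = cos(t) dt, so v = sin(t).
Apply parts 4 times (tabular method): alternate signs, differentiate u down to 0, integrate dv up.

t**4*sin(t) - 2*t**3*sin(t) + 4*t**3*cos(t) - 11*t**2*sin(t) - 6*t**2*cos(t) + 9*t*sin(t) - 22*t*cos(t) + 23*sin(t) + 9*cos(t) + C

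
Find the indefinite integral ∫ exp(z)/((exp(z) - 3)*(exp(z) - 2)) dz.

Let u = e^z, du = e^z dz.
The integral becomes ∫ du/((u-2)(u-3)); decompose into partial fractions.

log(exp(z) - 3) - log(exp(z) - 2) + C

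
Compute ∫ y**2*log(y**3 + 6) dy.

y**3*log(y**3 + 6)/3 - y**3/3 + 2*log(y**3 + 6) + C

Let u = y**3 + 6, so du = (3*y**2) dy.
The integral becomes (1/3)·∫ log(u) du; integrate by parts with u′=log(u), dv′=du.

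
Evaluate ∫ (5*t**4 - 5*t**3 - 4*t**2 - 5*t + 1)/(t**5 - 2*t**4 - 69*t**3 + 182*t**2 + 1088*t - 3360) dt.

5227*log(t - 6)/572 - 250337*log(t - 4)/39204 - 1838*log(t + 5)/891 + 6780*log(t + 7)/1573 + 877/(198*t - 792) + C

Factor the denominator: (t - 6)*(t - 4)**2*(t + 5)*(t + 7).
Partial-fraction decomposition: 6780/(1573*(t + 7)) - 1838/(891*(t + 5)) - 250337/(39204*(t - 4)) - 877/(198*(t - 4)**2) + 5227/(572*(t - 6)).
Integrate each term; A/(t−a) gives A·log|t−a|; A/(t−a)² gives −A/(t−a).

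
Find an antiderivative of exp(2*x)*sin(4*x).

exp(2*x)*sin(4*x)/10 - exp(2*x)*cos(4*x)/5 + C

Let I denote the integral. Integrate by parts with u = sin(4*x), dv = exp(2*x) dx, so v = exp(2*x)/2: I = exp(2*x)*sin(4*x)/2 − 2·∫ exp(2*x)*cos(4*x) dx.
Apply parts again with u = cos(4*x), dv = exp(2*x) dx: ∫ exp(2*x)*cos(4*x) dx = exp(2*x)*cos(4*x)/2 + 2·I. Substituting back brings back I: I = exp(2*x)*sin(4*x)/2 - exp(2*x)*cos(4*x) − 4·I.
Solving for I: (1 + 4)·I equals the remaining terms, so I = (1/5)·(exp(2*x)*sin(4*x)/2 - exp(2*x)*cos(4*x)).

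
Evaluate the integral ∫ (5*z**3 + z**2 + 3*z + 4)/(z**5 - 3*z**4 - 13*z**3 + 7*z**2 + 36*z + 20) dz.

Factor the denominator: (z - 5)*(z - 2)*(z + 1)**2*(z + 2).
Partial-fraction decomposition: -19/(14*(z + 2)) + 35/(36*(z + 1)) - 1/(6*(z + 1)**2) - 1/(2*(z - 2)) + 223/(252*(z - 5)).
Integrate each term; A/(z−a) gives A·log|z−a|; A/(z−a)² gives −A/(z−a).

223*log(z - 5)/252 - log(z - 2)/2 + 35*log(z + 1)/36 - 19*log(z + 2)/14 + 1/(6*z + 6) + C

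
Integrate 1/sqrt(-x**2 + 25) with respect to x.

asin(x/5) + C

Substitute x = 5·sin(θ), so dx = 5·cos(θ) dθ and the radical becomes sqrt(-x**2 + 25) = 5·cos(θ) by the Pythagorean identity.
Integrate the resulting trig expression in θ, then back-substitute θ = asin(x/5), sin(θ) = x/5, cos(θ) = sqrt(-x**2 + 25)/5 (absorbing any constant into C).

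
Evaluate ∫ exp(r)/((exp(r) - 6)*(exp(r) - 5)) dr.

log(exp(r) - 6) - log(exp(r) - 5) + C

Let u = e^r, du = e^r dr.
The integral becomes ∫ du/((u-6)(u-5)); decompose into partial fractions.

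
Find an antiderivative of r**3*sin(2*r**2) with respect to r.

-r**2*cos(2*r**2)/4 + sin(2*r**2)/8 + C

Let u = r², du = 2r dr; rewrite as (1/2)∫ u^1·sin(2u) du.
Now integrate by parts 1 time.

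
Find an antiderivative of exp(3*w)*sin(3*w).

exp(3*w)*sin(3*w)/6 - exp(3*w)*cos(3*w)/6 + C

Let I denote the integral. Integrate by parts with u = sin(3*w), dv = exp(3*w) dw, so v = exp(3*w)/3: I = exp(3*w)*sin(3*w)/3 − ∫ exp(3*w)*cos(3*w) dw.
Apply parts again with u = cos(3*w), dv = exp(3*w) dw: ∫ exp(3*w)*cos(3*w) dw = exp(3*w)*cos(3*w)/3 + I. Substituting back brings back I: I = exp(3*w)*sin(3*w)/3 - exp(3*w)*cos(3*w)/3 − I.
Solving for I: (1 + 1)·I equals the remaining terms, so I = (1/2)·(exp(3*w)*sin(3*w)/3 - exp(3*w)*cos(3*w)/3).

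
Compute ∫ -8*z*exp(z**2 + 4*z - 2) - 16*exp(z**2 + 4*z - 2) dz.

Let u = z**2 + 4*z - 2, so du = (2*z + 4) dz.
Rewriting, the integral becomes -4·∫ e^u du = -4·e^u.
Substituting back, u = z**2 + 4*z - 2.

-4*exp(z**2 + 4*z - 2) + C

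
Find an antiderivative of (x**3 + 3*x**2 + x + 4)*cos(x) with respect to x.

Use integration by parts with u = x**3 + 3*x**2 + x + 4, dv = cos(x) dx, so v = sin(x).
Apply parts 3 times (tabular method): alternate signs, differentiate u down to 0, integrate dv up.

x**3*sin(x) + 3*x**2*sin(x) + 3*x**2*cos(x) - 5*x*sin(x) + 6*x*cos(x) - 2*sin(x) - 5*cos(x) + C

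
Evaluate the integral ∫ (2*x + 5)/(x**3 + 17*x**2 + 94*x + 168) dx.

Factor the denominator: (x + 4)*(x + 6)*(x + 7).
Partial-fraction decomposition: -3/(x + 7) + 7/(2*(x + 6)) - 1/(2*(x + 4)).
Integrate each term: A/(x−a) contributes A·log|x−a|.

-log(x + 4)/2 + 7*log(x + 6)/2 - 3*log(x + 7) + C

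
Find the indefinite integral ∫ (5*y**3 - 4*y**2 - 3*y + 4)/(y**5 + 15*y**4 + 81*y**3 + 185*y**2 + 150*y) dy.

2*log(y)/75 + 23*log(y + 2)/9 - 79*log(y + 3)/6 + 4763*log(y + 5)/450 - 353/(15*y + 75) + C

Factor the denominator: y*(y + 2)*(y + 3)*(y + 5)**2.
Partial-fraction decomposition: 4763/(450*(y + 5)) + 353/(15*(y + 5)**2) - 79/(6*(y + 3)) + 23/(9*(y + 2)) + 2/(75*y).
Integrate each term; A/(y−a) gives A·log|y−a|; A/(y−a)² gives −A/(y−a).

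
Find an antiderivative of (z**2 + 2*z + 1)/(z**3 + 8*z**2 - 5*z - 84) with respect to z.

8*log(z - 3)/35 - 3*log(z + 4)/7 + 6*log(z + 7)/5 + C

Factor the denominator: (z - 3)*(z + 4)*(z + 7).
Partial-fraction decomposition: 6/(5*(z + 7)) - 3/(7*(z + 4)) + 8/(35*(z - 3)).
Integrate each term: A/(z−a) contributes A·log|z−a|.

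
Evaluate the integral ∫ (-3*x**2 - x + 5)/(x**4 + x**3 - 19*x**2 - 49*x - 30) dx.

Factor the denominator: (x - 5)*(x + 1)*(x + 2)*(x + 3).
Partial-fraction decomposition: 19/(16*(x + 3)) - 5/(7*(x + 2)) - 1/(4*(x + 1)) - 25/(112*(x - 5)).
Integrate each term: A/(x−a) contributes A·log|x−a|.

-25*log(x - 5)/112 - log(x + 1)/4 - 5*log(x + 2)/7 + 19*log(x + 3)/16 + C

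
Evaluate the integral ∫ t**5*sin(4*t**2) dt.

-t**4*cos(4*t**2)/8 + t**2*sin(4*t**2)/16 + cos(4*t**2)/64 + C

Let u = t², du = 2t dt; rewrite as (1/2)∫ u^2·sin(4u) du.
Now integrate by parts 2 times.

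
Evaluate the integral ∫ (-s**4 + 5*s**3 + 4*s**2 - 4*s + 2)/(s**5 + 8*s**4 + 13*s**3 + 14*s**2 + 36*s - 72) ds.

Factor the denominator: (s - 1)*(s + 3)*(s + 6)*(s**2 + 4).
Partial-fraction decomposition: 3*(45*s + 34)/(260*(s**2 + 4)) - 1103/(420*(s + 6)) + 83/(78*(s + 3)) + 3/(70*(s - 1)).
Integrate each term; A/(s−a) gives A·log|s−a|; the (Bs+D)/(s²+p²) term gives a log and an atan.

3*log(s - 1)/70 + 83*log(s + 3)/78 - 1103*log(s + 6)/420 + 27*log(s**2 + 4)/104 + 51*atan(s/2)/260 + C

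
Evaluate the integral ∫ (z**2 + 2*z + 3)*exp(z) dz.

Use integration by parts with u = z**2 + 2*z + 3, dv = exp(z) dz, so v = exp(z).
Apply parts 2 times (tabular method): alternate signs, differentiate u down to 0, integrate dv up.

(z**2 + 3)*exp(z) + C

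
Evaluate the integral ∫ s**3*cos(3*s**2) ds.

s**2*sin(3*s**2)/6 + cos(3*s**2)/18 + C

Let u = s², du = 2s ds; rewrite as (1/2)∫ u^1·cos(3u) du.
Now integrate by parts 1 time.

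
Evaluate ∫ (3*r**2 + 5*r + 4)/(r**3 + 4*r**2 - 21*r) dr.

-4*log(r)/21 + 23*log(r - 3)/15 + 58*log(r + 7)/35 + C

Factor the denominator: r*(r - 3)*(r + 7).
Partial-fraction decomposition: 58/(35*(r + 7)) + 23/(15*(r - 3)) - 4/(21*r).
Integrate each term: A/(r−a) contributes A·log|r−a|.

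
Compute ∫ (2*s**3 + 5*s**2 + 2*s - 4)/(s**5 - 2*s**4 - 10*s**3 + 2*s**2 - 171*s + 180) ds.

127*log(s - 5)/408 - log(s - 1)/40 - 4*log(s + 4)/75 - 99*log(s**2 + 9)/850 + 217*atan(s/3)/2550 + C

Factor the denominator: (s - 5)*(s - 1)*(s + 4)*(s**2 + 9).
Partial-fraction decomposition: -(198*s - 217)/(850*(s**2 + 9)) - 4/(75*(s + 4)) - 1/(40*(s - 1)) + 127/(408*(s - 5)).
Integrate each term; A/(s−a) gives A·log|s−a|; the (Bs+D)/(s²+p²) term gives a log and an atan.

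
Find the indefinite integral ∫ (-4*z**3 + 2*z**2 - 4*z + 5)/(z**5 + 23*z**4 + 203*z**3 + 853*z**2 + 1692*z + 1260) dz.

Factor the denominator: (z + 2)*(z + 3)*(z + 5)*(z + 6)*(z + 7).
Partial-fraction decomposition: 1503/(40*(z + 7)) - 965/(12*(z + 6)) + 575/(12*(z + 5)) - 143/(24*(z + 3)) + 53/(60*(z + 2)).
Integrate each term: A/(z−a) contributes A·log|z−a|.

53*log(z + 2)/60 - 143*log(z + 3)/24 + 575*log(z + 5)/12 - 965*log(z + 6)/12 + 1503*log(z + 7)/40 + C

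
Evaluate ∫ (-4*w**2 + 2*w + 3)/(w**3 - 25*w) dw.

-3*log(w)/25 - 87*log(w - 5)/50 - 107*log(w + 5)/50 + C

Factor the denominator: w*(w - 5)*(w + 5).
Partial-fraction decomposition: -107/(50*(w + 5)) - 87/(50*(w - 5)) - 3/(25*w).
Integrate each term: A/(w−a) contributes A·log|w−a|.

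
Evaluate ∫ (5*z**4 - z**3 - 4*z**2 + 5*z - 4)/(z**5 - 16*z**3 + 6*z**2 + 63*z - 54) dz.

Factor the denominator: (z - 3)*(z - 2)*(z - 1)*(z + 3)**2.
Partial-fraction decomposition: 18331/(7200*(z + 3)) - 377/(120*(z + 3)**2) + 1/(32*(z - 1)) - 62/(25*(z - 2)) + 353/(72*(z - 3)).
Integrate each term; A/(z−a) gives A·log|z−a|; A/(z−a)² gives −A/(z−a).

353*log(z - 3)/72 - 62*log(z - 2)/25 + log(z - 1)/32 + 18331*log(z + 3)/7200 + 377/(120*z + 360) + C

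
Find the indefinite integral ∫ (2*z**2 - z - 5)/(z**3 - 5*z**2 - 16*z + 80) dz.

40*log(z - 5)/9 - 23*log(z - 4)/8 + 31*log(z + 4)/72 + C

Factor the denominator: (z - 5)*(z - 4)*(z + 4).
Partial-fraction decomposition: 31/(72*(z + 4)) - 23/(8*(z - 4)) + 40/(9*(z - 5)).
Integrate each term: A/(z−a) contributes A·log|z−a|.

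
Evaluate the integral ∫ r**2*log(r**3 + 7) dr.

r**3*log(r**3 + 7)/3 - r**3/3 + 7*log(r**3 + 7)/3 + C

Let u = r**3 + 7, so du = (3*r**2) dr.
The integral becomes (1/3)·∫ log(u) du; integrate by parts with u′=log(u), dv′=du.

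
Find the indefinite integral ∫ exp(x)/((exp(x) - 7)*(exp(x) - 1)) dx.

log(exp(x) - 7)/6 - log(exp(x) - 1)/6 + C

Let u = e^x, du = e^x dx.
The integral becomes ∫ du/((u-1)(u-7)); decompose into partial fractions.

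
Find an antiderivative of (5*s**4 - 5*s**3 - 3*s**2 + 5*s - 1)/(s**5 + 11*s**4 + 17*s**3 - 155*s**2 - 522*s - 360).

Factor the denominator: (s - 4)*(s + 1)*(s + 3)*(s + 5)*(s + 6).
Partial-fraction decomposition: 7421/(150*(s + 6)) - 3649/(72*(s + 5)) + 71/(12*(s + 3)) - 1/(200*(s + 1)) + 133/(450*(s - 4)).
Integrate each term: A/(s−a) contributes A·log|s−a|.

133*log(s - 4)/450 - log(s + 1)/200 + 71*log(s + 3)/12 - 3649*log(s + 5)/72 + 7421*log(s + 6)/150 + C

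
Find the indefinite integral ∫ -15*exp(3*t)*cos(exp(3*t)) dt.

Let u = exp(3*t), so du = (3*exp(3*t)) dt.
Rewriting, the integral becomes -5·∫ cos(u) du = -5·sin(u).
Substituting back, u = exp(3*t).

-5*sin(exp(3*t)) + C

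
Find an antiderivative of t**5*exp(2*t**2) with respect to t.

Let u = t², du = 2t dt; rewrite as (1/2)∫ u^2·exp(2u) du.
Now integrate by parts 2 times.

(2*t**4 - 2*t**2 + 1)*exp(2*t**2)/8 + C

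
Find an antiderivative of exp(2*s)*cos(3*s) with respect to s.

3*exp(2*s)*sin(3*s)/13 + 2*exp(2*s)*cos(3*s)/13 + C

Let I denote the integral. Integrate by parts with u = cos(3*s), dv = exp(2*s) ds, so v = exp(2*s)/2: I = exp(2*s)*cos(3*s)/2 + (3/2)·∫ exp(2*s)*sin(3*s) ds.
Apply parts again with u = sin(3*s), dv = exp(2*s) ds: ∫ exp(2*s)*sin(3*s) ds = exp(2*s)*sin(3*s)/2 − (3/2)·I. Substituting back brings back I: I = 3*exp(2*s)*sin(3*s)/4 + exp(2*s)*cos(3*s)/2 − (9/4)·I.
Solving for I: (1 + 9/4)·I equals the remaining terms, so I = (4/13)·(3*exp(2*s)*sin(3*s)/4 + exp(2*s)*cos(3*s)/2).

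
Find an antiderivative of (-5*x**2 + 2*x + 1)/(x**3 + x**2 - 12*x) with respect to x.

Factor the denominator: x*(x - 3)*(x + 4).
Partial-fraction decomposition: -87/(28*(x + 4)) - 38/(21*(x - 3)) - 1/(12*x).
Integrate each term: A/(x−a) contributes A·log|x−a|.

-log(x)/12 - 38*log(x - 3)/21 - 87*log(x + 4)/28 + C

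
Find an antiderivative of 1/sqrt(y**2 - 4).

Substitute y = 2·sec(θ), so dy = 2·sec(θ)*tan(θ) dθ and the radical becomes sqrt(y**2 - 4) = 2·tan(θ) by the Pythagorean identity.
Integrate the resulting trig expression in θ, then back-substitute sec(θ) = y/2, tan(θ) = sqrt(y**2 - 4)/2 (absorbing any constant into C).

log(y + sqrt(y**2 - 4)) + C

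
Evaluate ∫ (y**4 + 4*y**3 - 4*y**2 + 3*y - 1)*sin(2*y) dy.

-y**4*cos(2*y)/2 + y**3*sin(2*y) - 2*y**3*cos(2*y) + 3*y**2*sin(2*y) + 7*y**2*cos(2*y)/2 - 7*y*sin(2*y)/2 + 3*y*cos(2*y)/2 - 3*sin(2*y)/4 - 5*cos(2*y)/4 + C

Use integration by parts with u = y**4 + 4*y**3 - 4*y**2 + 3*y - 1, dv = sin(2*y) dy, so v = -cos(2*y)/2.
Apply parts 4 times (tabular method): alternate signs, differentiate u down to 0, integrate dv up.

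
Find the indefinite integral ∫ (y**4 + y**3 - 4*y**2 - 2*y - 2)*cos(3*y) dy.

y**4*sin(3*y)/3 + y**3*sin(3*y)/3 + 4*y**3*cos(3*y)/9 - 16*y**2*sin(3*y)/9 + y**2*cos(3*y)/3 - 8*y*sin(3*y)/9 - 32*y*cos(3*y)/27 - 22*sin(3*y)/81 - 8*cos(3*y)/27 + C

Use integration by parts with u = y**4 + y**3 - 4*y**2 - 2*y - 2, dv = cos(3*y) dy, so v = sin(3*y)/3.
Apply parts 4 times (tabular method): alternate signs, differentiate u down to 0, integrate dv up.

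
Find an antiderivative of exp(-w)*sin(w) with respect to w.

-exp(-w)*sin(w)/2 - exp(-w)*cos(w)/2 + C

Let I denote the integral. Integrate by parts with u = sin(w), dv = exp(-w) dw, so v = -exp(-w): I = -exp(-w)*sin(w) + ∫ exp(-w)*cos(w) dw.
Apply parts again with u = cos(w), dv = exp(-w) dw: ∫ exp(-w)*cos(w) dw = -exp(-w)*cos(w) − I. Substituting back brings back I: I = -exp(-w)*sin(w) - exp(-w)*cos(w) − I.
Solving for I: (1 + 1)·I equals the remaining terms, so I = (1/2)·(-exp(-w)*sin(w) - exp(-w)*cos(w)).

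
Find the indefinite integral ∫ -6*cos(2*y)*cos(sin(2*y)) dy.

-3*sin(sin(2*y)) + C

Let u = sin(2*y), so du = (2*cos(2*y)) dy.
Rewriting, the integral becomes -3·∫ cos(u) du = -3·sin(u).
Substituting back, u = sin(2*y).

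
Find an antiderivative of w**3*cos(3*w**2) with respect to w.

Let u = w², du = 2w dw; rewrite as (1/2)∫ u^1·cos(3u) du.
Now integrate by parts 1 time.

w**2*sin(3*w**2)/6 + cos(3*w**2)/18 + C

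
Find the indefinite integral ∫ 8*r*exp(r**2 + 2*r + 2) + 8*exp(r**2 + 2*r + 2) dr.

Let u = r**2 + 2*r + 2, so du = (2*r + 2) dr.
Rewriting, the integral becomes 4·∫ e^u du = 4·e^u.
Substituting back, u = r**2 + 2*r + 2.

4*exp(r**2 + 2*r + 2) + C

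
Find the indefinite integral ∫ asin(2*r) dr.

r*asin(2*r) + sqrt(-4*r**2 + 1)/2 + C

Use integration by parts with u = arcsin(2*r), dv = dr.
Then du = 2/sqrt(-4*r**2 + 1) dr.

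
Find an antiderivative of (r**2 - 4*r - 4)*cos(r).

r**2*sin(r) - 4*r*sin(r) + 2*r*cos(r) - 6*sin(r) - 4*cos(r) + C

Use integration by parts with u = r**2 - 4*r - 4, dv = cos(r) dr, so v = sin(r).
Apply parts 2 times (tabular method): alternate signs, differentiate u down to 0, integrate dv up.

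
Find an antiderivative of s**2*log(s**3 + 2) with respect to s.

Let u = s**3 + 2, so du = (3*s**2) ds.
The integral becomes (1/3)·∫ log(u) du; integrate by parts with u′=log(u), dv′=du.

s**3*log(s**3 + 2)/3 - s**3/3 + 2*log(s**3 + 2)/3 + C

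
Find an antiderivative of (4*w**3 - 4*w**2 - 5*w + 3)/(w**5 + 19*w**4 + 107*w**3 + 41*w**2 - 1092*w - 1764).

Factor the denominator: (w - 3)*(w + 2)*(w + 6)*(w + 7)**2.
Partial-fraction decomposition: 27/(w + 7) + 153/(5*(w + 7)**2) - 325/(12*(w + 6)) + 7/(100*(w + 2)) + 1/(75*(w - 3)).
Integrate each term; A/(w−a) gives A·log|w−a|; A/(w−a)² gives −A/(w−a).

log(w - 3)/75 + 7*log(w + 2)/100 - 325*log(w + 6)/12 + 27*log(w + 7) - 153/(5*w + 35) + C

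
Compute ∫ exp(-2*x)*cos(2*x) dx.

exp(-2*x)*sin(2*x)/4 - exp(-2*x)*cos(2*x)/4 + C

Let I denote the integral. Integrate by parts with u = cos(2*x), dv = exp(-2*x) dx, so v = -exp(-2*x)/2: I = -exp(-2*x)*cos(2*x)/2 − ∫ exp(-2*x)*sin(2*x) dx.
Apply parts again with u = sin(2*x), dv = exp(-2*x) dx: ∫ exp(-2*x)*sin(2*x) dx = -exp(-2*x)*sin(2*x)/2 + I. Substituting back brings back I: I = exp(-2*x)*sin(2*x)/2 - exp(-2*x)*cos(2*x)/2 − I.
Solving for I: (1 + 1)·I equals the remaining terms, so I = (1/2)·(exp(-2*x)*sin(2*x)/2 - exp(-2*x)*cos(2*x)/2).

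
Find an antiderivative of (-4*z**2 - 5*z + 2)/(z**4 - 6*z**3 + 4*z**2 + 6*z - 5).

-41*log(z - 5)/32 + 45*log(z - 1)/32 - log(z + 1)/8 - 7/(8*z - 8) + C

Factor the denominator: (z - 5)*(z - 1)**2*(z + 1).
Partial-fraction decomposition: -1/(8*(z + 1)) + 45/(32*(z - 1)) + 7/(8*(z - 1)**2) - 41/(32*(z - 5)).
Integrate each term; A/(z−a) gives A·log|z−a|; A/(z−a)² gives −A/(z−a).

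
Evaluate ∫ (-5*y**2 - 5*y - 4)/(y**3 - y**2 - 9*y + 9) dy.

Factor the denominator: (y - 3)*(y - 1)*(y + 3).
Partial-fraction decomposition: -17/(12*(y + 3)) + 7/(4*(y - 1)) - 16/(3*(y - 3)).
Integrate each term: A/(y−a) contributes A·log|y−a|.

-16*log(y - 3)/3 + 7*log(y - 1)/4 - 17*log(y + 3)/12 + C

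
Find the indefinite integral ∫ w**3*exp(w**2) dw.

Let u = w², du = 2w dw; rewrite as (1/2)∫ u^1·exp(1u) du.
Now integrate by parts 1 time.

(w**2 - 1)*exp(w**2)/2 + C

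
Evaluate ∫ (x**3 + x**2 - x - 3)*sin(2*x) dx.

Use integration by parts with u = x**3 + x**2 - x - 3, dv = sin(2*x) dx, so v = -cos(2*x)/2.
Apply parts 3 times (tabular method): alternate signs, differentiate u down to 0, integrate dv up.

-x**3*cos(2*x)/2 + 3*x**2*sin(2*x)/4 - x**2*cos(2*x)/2 + x*sin(2*x)/2 + 5*x*cos(2*x)/4 - 5*sin(2*x)/8 + 7*cos(2*x)/4 + C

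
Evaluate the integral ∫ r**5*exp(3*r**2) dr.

(9*r**4 - 6*r**2 + 2)*exp(3*r**2)/54 + C

Let u = r², du = 2r dr; rewrite as (1/2)∫ u^2·exp(3u) du.
Now integrate by parts 2 times.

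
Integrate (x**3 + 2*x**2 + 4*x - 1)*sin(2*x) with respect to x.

-x**3*cos(2*x)/2 + 3*x**2*sin(2*x)/4 - x**2*cos(2*x) + x*sin(2*x) - 5*x*cos(2*x)/4 + 5*sin(2*x)/8 + cos(2*x) + C

Use integration by parts with u = x**3 + 2*x**2 + 4*x - 1, dv = sin(2*x) dx, so v = -cos(2*x)/2.
Apply parts 3 times (tabular method): alternate signs, differentiate u down to 0, integrate dv up.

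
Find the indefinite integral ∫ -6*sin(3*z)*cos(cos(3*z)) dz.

Let u = cos(3*z), so du = (-3*sin(3*z)) dz.
Rewriting, the integral becomes 2·∫ cos(u) du = 2·sin(u).
Substituting back, u = cos(3*z).

2*sin(cos(3*z)) + C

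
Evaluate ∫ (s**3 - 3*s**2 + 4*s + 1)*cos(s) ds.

Use integration by parts with u = s**3 - 3*s**2 + 4*s + 1, dv = cos(s) ds, so v = sin(s).
Apply parts 3 times (tabular method): alternate signs, differentiate u down to 0, integrate dv up.

s**3*sin(s) - 3*s**2*sin(s) + 3*s**2*cos(s) - 2*s*sin(s) - 6*s*cos(s) + 7*sin(s) - 2*cos(s) + C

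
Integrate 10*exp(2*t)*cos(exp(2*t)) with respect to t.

Let u = exp(2*t), so du = (2*exp(2*t)) dt.
Rewriting, the integral becomes 5·∫ cos(u) du = 5·sin(u).
Substituting back, u = exp(2*t).

5*sin(exp(2*t)) + C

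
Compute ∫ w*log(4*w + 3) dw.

Use integration by parts with u = log(4*w + 3), dv = w dw.
Then du = 4/(4*w + 3) dw and v = w**2/2.

w**2*log(4*w + 3)/2 - w**2/4 + 3*w/8 - 9*log(4*w + 3)/32 + C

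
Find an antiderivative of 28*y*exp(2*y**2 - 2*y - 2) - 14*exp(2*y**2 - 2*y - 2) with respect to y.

7*exp(2*y**2 - 2*y - 2) + C

Let u = 2*y**2 - 2*y - 2, so du = (4*y - 2) dy.
Rewriting, the integral becomes 7·∫ e^u du = 7·e^u.
Substituting back, u = 2*y**2 - 2*y - 2.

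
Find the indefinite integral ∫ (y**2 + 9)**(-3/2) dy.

y/(9*sqrt(y**2 + 9)) + C

Substitute y = 3·tan(θ), so dy = 3·sec(θ)^2 dθ and the radical becomes sqrt(y**2 + 9) = 3·sec(θ) by the Pythagorean identity.
Integrate the resulting trig expression in θ, then back-substitute tan(θ) = y/3, sec(θ) = sqrt(y**2 + 9)/3 (absorbing any constant into C).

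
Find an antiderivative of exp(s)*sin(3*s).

Let I denote the integral. Integrate by parts with u = sin(3*s), dv = exp(s) ds, so v = exp(s): I = exp(s)*sin(3*s) − 3·∫ exp(s)*cos(3*s) ds.
Apply parts again with u = cos(3*s), dv = exp(s) ds: ∫ exp(s)*cos(3*s) ds = exp(s)*cos(3*s) + 3·I. Substituting back brings back I: I = exp(s)*sin(3*s) - 3*exp(s)*cos(3*s) − 9·I.
Solving for I: (1 + 9)·I equals the remaining terms, so I = (1/10)·(exp(s)*sin(3*s) - 3*exp(s)*cos(3*s)).

exp(s)*sin(3*s)/10 - 3*exp(s)*cos(3*s)/10 + C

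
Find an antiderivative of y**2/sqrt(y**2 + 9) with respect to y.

y*sqrt(y**2 + 9)/2 - 9*log(y + sqrt(y**2 + 9))/2 + C

Substitute y = 3·tan(θ), so dy = 3·sec(θ)^2 dθ and the radical becomes sqrt(y**2 + 9) = 3·sec(θ) by the Pythagorean identity.
Integrate the resulting trig expression in θ, then back-substitute tan(θ) = y/3, sec(θ) = sqrt(y**2 + 9)/3 (absorbing any constant into C).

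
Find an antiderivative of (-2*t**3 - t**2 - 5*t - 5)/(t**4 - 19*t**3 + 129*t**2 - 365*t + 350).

-155*log(t - 7)/4 + 1295*log(t - 5)/36 + 7*log(t - 2)/9 - 305/(6*t - 30) + C

Factor the denominator: (t - 7)*(t - 5)**2*(t - 2).
Partial-fraction decomposition: 7/(9*(t - 2)) + 1295/(36*(t - 5)) + 305/(6*(t - 5)**2) - 155/(4*(t - 7)).
Integrate each term; A/(t−a) gives A·log|t−a|; A/(t−a)² gives −A/(t−a).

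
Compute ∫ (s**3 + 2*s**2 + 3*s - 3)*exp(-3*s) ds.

(-3*s**3 - 9*s**2 - 15*s + 4)*exp(-3*s)/9 + C

Use integration by parts with u = s**3 + 2*s**2 + 3*s - 3, dv = exp(-3*s) ds, so v = -exp(-3*s)/3.
Apply parts 3 times (tabular method): alternate signs, differentiate u down to 0, integrate dv up.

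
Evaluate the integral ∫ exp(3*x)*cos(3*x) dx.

exp(3*x)*sin(3*x)/6 + exp(3*x)*cos(3*x)/6 + C

Let I denote the integral. Integrate by parts with u = cos(3*x), dv = exp(3*x) dx, so v = exp(3*x)/3: I = exp(3*x)*cos(3*x)/3 + ∫ exp(3*x)*sin(3*x) dx.
Apply parts again with u = sin(3*x), dv = exp(3*x) dx: ∫ exp(3*x)*sin(3*x) dx = exp(3*x)*sin(3*x)/3 − I. Substituting back brings back I: I = exp(3*x)*sin(3*x)/3 + exp(3*x)*cos(3*x)/3 − I.
Solving for I: (1 + 1)·I equals the remaining terms, so I = (1/2)·(exp(3*x)*sin(3*x)/3 + exp(3*x)*cos(3*x)/3).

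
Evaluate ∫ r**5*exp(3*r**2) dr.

Let u = r², du = 2r dr; rewrite as (1/2)∫ u^2·exp(3u) du.
Now integrate by parts 2 times.

(9*r**4 - 6*r**2 + 2)*exp(3*r**2)/54 + C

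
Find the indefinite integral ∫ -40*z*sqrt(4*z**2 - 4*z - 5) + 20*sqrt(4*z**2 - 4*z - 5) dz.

Let u = 4*z**2 - 4*z - 5, so du = (8*z - 4) dz.
Rewriting, the integral becomes -5·∫ √u du = -5·(2/3)u^(3/2).
Substituting back, u = 4*z**2 - 4*z - 5.

-10*(4*z**2 - 4*z - 5)**(3/2)/3 + C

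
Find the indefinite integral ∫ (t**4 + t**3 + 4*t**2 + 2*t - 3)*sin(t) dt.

-t**4*cos(t) + 4*t**3*sin(t) - t**3*cos(t) + 3*t**2*sin(t) + 8*t**2*cos(t) - 16*t*sin(t) + 4*t*cos(t) - 4*sin(t) - 13*cos(t) + C

Use integration by parts with u = t**4 + t**3 + 4*t**2 + 2*t - 3, dv = sin(t) dt, so v = -cos(t).
Apply parts 4 times (tabular method): alternate signs, differentiate u down to 0, integrate dv up.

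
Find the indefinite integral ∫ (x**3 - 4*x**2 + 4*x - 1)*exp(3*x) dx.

Use integration by parts with u = x**3 - 4*x**2 + 4*x - 1, dv = exp(3*x) dx, so v = exp(3*x)/3.
Apply parts 3 times (tabular method): alternate signs, differentiate u down to 0, integrate dv up.

(9*x**3 - 45*x**2 + 66*x - 31)*exp(3*x)/27 + C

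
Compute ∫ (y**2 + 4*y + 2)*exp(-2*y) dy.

Use integration by parts with u = y**2 + 4*y + 2, dv = exp(-2*y) dy, so v = -exp(-2*y)/2.
Apply parts 2 times (tabular method): alternate signs, differentiate u down to 0, integrate dv up.

(-2*y**2 - 10*y - 9)*exp(-2*y)/4 + C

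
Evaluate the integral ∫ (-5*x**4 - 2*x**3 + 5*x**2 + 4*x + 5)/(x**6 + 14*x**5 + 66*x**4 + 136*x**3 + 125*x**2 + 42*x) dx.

Factor the denominator: x*(x + 1)**2*(x + 2)*(x + 3)*(x + 7).
Partial-fraction decomposition: 1233/(560*(x + 7)) - 313/(48*(x + 3)) + 47/(10*(x + 2)) - 1/(2*(x + 1)) - 1/(4*(x + 1)**2) + 5/(42*x).
Integrate each term; A/(x−a) gives A·log|x−a|; A/(x−a)² gives −A/(x−a).

5*log(x)/42 - log(x + 1)/2 + 47*log(x + 2)/10 - 313*log(x + 3)/48 + 1233*log(x + 7)/560 + 1/(4*x + 4) + C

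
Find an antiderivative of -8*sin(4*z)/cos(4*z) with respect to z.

2*log(cos(4*z)) + C

Let u = cos(4*z), so du = (-4*sin(4*z)) dz.
Rewriting, the integral becomes 2·∫ 1/u du = 2·log(u).
Substituting back, u = cos(4*z).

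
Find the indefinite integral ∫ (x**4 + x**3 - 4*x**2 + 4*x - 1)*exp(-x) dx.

Use integration by parts with u = x**4 + x**3 - 4*x**2 + 4*x - 1, dv = exp(-x) dx, so v = -exp(-x).
Apply parts 4 times (tabular method): alternate signs, differentiate u down to 0, integrate dv up.

(-x**4 - 5*x**3 - 11*x**2 - 26*x - 25)*exp(-x) + C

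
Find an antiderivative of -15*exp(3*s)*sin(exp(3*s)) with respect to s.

5*cos(exp(3*s)) + C

Let u = exp(3*s), so du = (3*exp(3*s)) ds.
Rewriting, the integral becomes -5·∫ sin(u) du = -5·-cos(u).
Substituting back, u = exp(3*s).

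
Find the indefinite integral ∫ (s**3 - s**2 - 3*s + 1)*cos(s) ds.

Use integration by parts with u = s**3 - s**2 - 3*s + 1, dv = cos(s) ds, so v = sin(s).
Apply parts 3 times (tabular method): alternate signs, differentiate u down to 0, integrate dv up.

s**3*sin(s) - s**2*sin(s) + 3*s**2*cos(s) - 9*s*sin(s) - 2*s*cos(s) + 3*sin(s) - 9*cos(s) + C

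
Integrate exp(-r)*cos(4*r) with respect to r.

Let I denote the integral. Integrate by parts with u = cos(4*r), dv = exp(-r) dr, so v = -exp(-r): I = -exp(-r)*cos(4*r) − 4·∫ exp(-r)*sin(4*r) dr.
Apply parts again with u = sin(4*r), dv = exp(-r) dr: ∫ exp(-r)*sin(4*r) dr = -exp(-r)*sin(4*r) + 4·I. Substituting back brings back I: I = 4*exp(-r)*sin(4*r) - exp(-r)*cos(4*r) − 16·I.
Solving for I: (1 + 16)·I equals the remaining terms, so I = (1/17)·(4*exp(-r)*sin(4*r) - exp(-r)*cos(4*r)).

4*exp(-r)*sin(4*r)/17 - exp(-r)*cos(4*r)/17 + C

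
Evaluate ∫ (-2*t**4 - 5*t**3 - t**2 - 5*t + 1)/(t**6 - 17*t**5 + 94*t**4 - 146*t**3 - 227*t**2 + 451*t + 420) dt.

-275*log(t - 7)/64 + 481*log(t - 5)/36 - 289*log(t - 4)/25 + 5*log(t - 3)/2 - 61*log(t + 1)/14400 - 1/(120*t + 120) + C

Factor the denominator: (t - 7)*(t - 5)*(t - 4)*(t - 3)*(t + 1)**2.
Partial-fraction decomposition: -61/(14400*(t + 1)) + 1/(120*(t + 1)**2) + 5/(2*(t - 3)) - 289/(25*(t - 4)) + 481/(36*(t - 5)) - 275/(64*(t - 7)).
Integrate each term; A/(t−a) gives A·log|t−a|; A/(t−a)² gives −A/(t−a).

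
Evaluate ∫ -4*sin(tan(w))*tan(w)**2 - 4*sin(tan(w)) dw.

Let u = tan(w), so du = (tan(w)**2 + 1) dw.
Rewriting, the integral becomes -4·∫ sin(u) du = -4·-cos(u).
Substituting back, u = tan(w).

4*cos(tan(w)) + C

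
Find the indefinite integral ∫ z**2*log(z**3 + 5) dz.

z**3*log(z**3 + 5)/3 - z**3/3 + 5*log(z**3 + 5)/3 + C

Let u = z**3 + 5, so du = (3*z**2) dz.
The integral becomes (1/3)·∫ log(u) du; integrate by parts with u′=log(u), dv′=du.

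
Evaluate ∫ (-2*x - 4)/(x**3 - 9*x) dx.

Factor the denominator: x*(x - 3)*(x + 3).
Partial-fraction decomposition: 1/(9*(x + 3)) - 5/(9*(x - 3)) + 4/(9*x).
Integrate each term: A/(x−a) contributes A·log|x−a|.

4*log(x)/9 - 5*log(x - 3)/9 + log(x + 3)/9 + C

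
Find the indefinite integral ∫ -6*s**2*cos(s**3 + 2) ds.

-2*sin(s**3 + 2) + C

Let u = s**3 + 2, so du = (3*s**2) ds.
Rewriting, the integral becomes -2·∫ cos(u) du = -2·sin(u).
Substituting back, u = s**3 + 2.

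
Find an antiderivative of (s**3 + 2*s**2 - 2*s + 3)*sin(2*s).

Use integration by parts with u = s**3 + 2*s**2 - 2*s + 3, dv = sin(2*s) ds, so v = -cos(2*s)/2.
Apply parts 3 times (tabular method): alternate signs, differentiate u down to 0, integrate dv up.

-s**3*cos(2*s)/2 + 3*s**2*sin(2*s)/4 - s**2*cos(2*s) + s*sin(2*s) + 7*s*cos(2*s)/4 - 7*sin(2*s)/8 - cos(2*s) + C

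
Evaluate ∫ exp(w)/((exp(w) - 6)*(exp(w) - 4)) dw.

log(exp(w) - 6)/2 - log(exp(w) - 4)/2 + C

Let u = e^w, du = e^w dw.
The integral becomes ∫ du/((u-4)(u-6)); decompose into partial fractions.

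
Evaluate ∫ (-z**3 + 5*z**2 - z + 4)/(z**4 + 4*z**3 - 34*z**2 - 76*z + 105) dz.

-log(z - 5)/384 - 7*log(z - 1)/128 + 79*log(z + 3)/128 - 599*log(z + 7)/384 + C

Factor the denominator: (z - 5)*(z - 1)*(z + 3)*(z + 7).
Partial-fraction decomposition: -599/(384*(z + 7)) + 79/(128*(z + 3)) - 7/(128*(z - 1)) - 1/(384*(z - 5)).
Integrate each term: A/(z−a) contributes A·log|z−a|.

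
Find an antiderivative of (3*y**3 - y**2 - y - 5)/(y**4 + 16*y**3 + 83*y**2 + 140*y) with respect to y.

Factor the denominator: y*(y + 4)*(y + 5)*(y + 7).
Partial-fraction decomposition: 538/(21*(y + 7)) - 40/(y + 5) + 209/(12*(y + 4)) - 1/(28*y).
Integrate each term: A/(y−a) contributes A·log|y−a|.

-log(y)/28 + 209*log(y + 4)/12 - 40*log(y + 5) + 538*log(y + 7)/21 + C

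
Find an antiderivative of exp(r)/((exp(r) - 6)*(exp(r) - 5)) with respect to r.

Let u = e^r, du = e^r dr.
The integral becomes ∫ du/((u-5)(u-6)); decompose into partial fractions.

log(exp(r) - 6) - log(exp(r) - 5) + C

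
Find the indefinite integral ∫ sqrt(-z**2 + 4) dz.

Substitute z = 2·sin(θ), so dz = 2·cos(θ) dθ and the radical becomes sqrt(-z**2 + 4) = 2·cos(θ) by the Pythagorean identity.
Integrate the resulting trig expression in θ, then back-substitute θ = asin(z/2), sin(θ) = z/2, cos(θ) = sqrt(-z**2 + 4)/2 (absorbing any constant into C).

z*sqrt(-z**2 + 4)/2 + 2*asin(z/2) + C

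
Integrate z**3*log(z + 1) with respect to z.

Use integration by parts with u = log(z + 1), dv = z**3 dz.
Then du = 1/(z + 1) dz and v = z**4/4.

z**4*log(z + 1)/4 - z**4/16 + z**3/12 - z**2/8 + z/4 - log(z + 1)/4 + C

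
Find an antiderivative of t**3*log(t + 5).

Use integration by parts with u = log(t + 5), dv = t**3 dt.
Then du = 1/(t + 5) dt and v = t**4/4.

t**4*log(t + 5)/4 - t**4/16 + 5*t**3/12 - 25*t**2/8 + 125*t/4 - 625*log(t + 5)/4 + C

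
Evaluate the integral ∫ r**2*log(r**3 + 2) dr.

Let u = r**3 + 2, so du = (3*r**2) dr.
The integral becomes (1/3)·∫ log(u) du; integrate by parts with u′=log(u), dv′=du.

r**3*log(r**3 + 2)/3 - r**3/3 + 2*log(r**3 + 2)/3 + C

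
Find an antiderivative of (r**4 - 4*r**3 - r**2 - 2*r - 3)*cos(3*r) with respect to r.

r**4*sin(3*r)/3 - 4*r**3*sin(3*r)/3 + 4*r**3*cos(3*r)/9 - 7*r**2*sin(3*r)/9 - 4*r**2*cos(3*r)/3 + 2*r*sin(3*r)/9 - 14*r*cos(3*r)/27 - 67*sin(3*r)/81 + 2*cos(3*r)/27 + C

Use integration by parts with u = r**4 - 4*r**3 - r**2 - 2*r - 3, dv = cos(3*r) dr, so v = sin(3*r)/3.
Apply parts 4 times (tabular method): alternate signs, differentiate u down to 0, integrate dv up.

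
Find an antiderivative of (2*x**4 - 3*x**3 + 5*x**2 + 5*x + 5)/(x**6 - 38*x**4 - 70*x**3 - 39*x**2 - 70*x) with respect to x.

-log(x)/14 + 2029*log(x - 7)/18900 + 71*log(x + 2)/270 - 173*log(x + 5)/468 + 23*log(x**2 + 1)/650 - 24*atan(x)/325 + C

Factor the denominator: x*(x - 7)*(x + 2)*(x + 5)*(x**2 + 1).
Partial-fraction decomposition: (23*x - 24)/(325*(x**2 + 1)) - 173/(468*(x + 5)) + 71/(270*(x + 2)) + 2029/(18900*(x - 7)) - 1/(14*x).
Integrate each term; A/(x−a) gives A·log|x−a|; the (Bx+D)/(x²+p²) term gives a log and an atan.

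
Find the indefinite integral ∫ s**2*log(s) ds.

Use integration by parts with u = log(s), dv = s**2 ds.
Then du = 1/s ds and v = s**3/3.

s**3*log(s)/3 - s**3/9 + C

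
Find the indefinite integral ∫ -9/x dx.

-9*log(x) - 3*log(2) + C

Let u = 2*x**3, so du = (6*x**2) dx.
Rewriting, the integral becomes -3·∫ 1/u du = -3·log(u).
Substituting back, u = 2*x**3.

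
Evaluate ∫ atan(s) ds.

Use integration by parts with u = arctan(s), dv = ds.
Then du = 1/(s**2 + 1) ds.

s*atan(s) - log(s**2 + 1)/2 + C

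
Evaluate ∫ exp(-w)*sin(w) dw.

-exp(-w)*sin(w)/2 - exp(-w)*cos(w)/2 + C

Let I denote the integral. Integrate by parts with u = sin(w), dv = exp(-w) dw, so v = -exp(-w): I = -exp(-w)*sin(w) + ∫ exp(-w)*cos(w) dw.
Apply parts again with u = cos(w), dv = exp(-w) dw: ∫ exp(-w)*cos(w) dw = -exp(-w)*cos(w) − I. Substituting back brings back I: I = -exp(-w)*sin(w) - exp(-w)*cos(w) − I.
Solving for I: (1 + 1)·I equals the remaining terms, so I = (1/2)·(-exp(-w)*sin(w) - exp(-w)*cos(w)).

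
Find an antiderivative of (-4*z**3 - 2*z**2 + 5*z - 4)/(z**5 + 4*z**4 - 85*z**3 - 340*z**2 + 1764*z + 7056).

Factor the denominator: (z - 7)*(z - 6)*(z + 4)*(z + 6)*(z + 7).
Partial-fraction decomposition: 95/(42*(z + 7)) - 379/(156*(z + 6)) + 10/(33*(z + 4)) + 7/(12*(z - 6)) - 1439/(2002*(z - 7)).
Integrate each term: A/(z−a) contributes A·log|z−a|.

-1439*log(z - 7)/2002 + 7*log(z - 6)/12 + 10*log(z + 4)/33 - 379*log(z + 6)/156 + 95*log(z + 7)/42 + C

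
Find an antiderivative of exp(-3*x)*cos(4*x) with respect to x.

Let I denote the integral. Integrate by parts with u = cos(4*x), dv = exp(-3*x) dx, so v = -exp(-3*x)/3: I = -exp(-3*x)*cos(4*x)/3 − (4/3)·∫ exp(-3*x)*sin(4*x) dx.
Apply parts again with u = sin(4*x), dv = exp(-3*x) dx: ∫ exp(-3*x)*sin(4*x) dx = -exp(-3*x)*sin(4*x)/3 + (4/3)·I. Substituting back brings back I: I = 4*exp(-3*x)*sin(4*x)/9 - exp(-3*x)*cos(4*x)/3 − (16/9)·I.
Solving for I: (1 + 16/9)·I equals the remaining terms, so I = (9/25)·(4*exp(-3*x)*sin(4*x)/9 - exp(-3*x)*cos(4*x)/3).

4*exp(-3*x)*sin(4*x)/25 - 3*exp(-3*x)*cos(4*x)/25 + C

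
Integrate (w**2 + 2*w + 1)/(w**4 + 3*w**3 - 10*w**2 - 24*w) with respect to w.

-log(w)/24 + 16*log(w - 3)/105 + log(w + 2)/20 - 9*log(w + 4)/56 + C

Factor the denominator: w*(w - 3)*(w + 2)*(w + 4).
Partial-fraction decomposition: -9/(56*(w + 4)) + 1/(20*(w + 2)) + 16/(105*(w - 3)) - 1/(24*w).
Integrate each term: A/(w−a) contributes A·log|w−a|.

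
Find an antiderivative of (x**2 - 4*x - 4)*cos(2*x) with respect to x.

x**2*sin(2*x)/2 - 2*x*sin(2*x) + x*cos(2*x)/2 - 9*sin(2*x)/4 - cos(2*x) + C

Use integration by parts with u = x**2 - 4*x - 4, dv = cos(2*x) dx, so v = sin(2*x)/2.
Apply parts 2 times (tabular method): alternate signs, differentiate u down to 0, integrate dv up.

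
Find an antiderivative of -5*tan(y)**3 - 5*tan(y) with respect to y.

Let u = tan(y), so du = (tan(y)**2 + 1) dy.
Rewriting, the integral becomes -5·∫ u^1 du = -5·u^2/2.
Substituting back, u = tan(y).

-5*tan(y)**2/2 + C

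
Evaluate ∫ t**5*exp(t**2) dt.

(t**4 - 2*t**2 + 2)*exp(t**2)/2 + C

Let u = t², du = 2t dt; rewrite as (1/2)∫ u^2·exp(1u) du.
Now integrate by parts 2 times.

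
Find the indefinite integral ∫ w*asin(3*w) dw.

w**2*asin(3*w)/2 + w*sqrt(-9*w**2 + 1)/12 - asin(3*w)/36 + C

Use integration by parts with u = arcsin(3*w), dv = w dw.
Then du = 3/sqrt(-9*w**2 + 1) dw.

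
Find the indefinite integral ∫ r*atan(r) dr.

r**2*atan(r)/2 - r/2 + atan(r)/2 + C

Use integration by parts with u = arctan(r), dv = r dr.
Then du = 1/(r**2 + 1) dr.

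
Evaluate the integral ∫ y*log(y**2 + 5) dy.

Let u = y**2 + 5, so du = (2*y) dy.
The integral becomes (1/2)·∫ log(u) du; integrate by parts with u′=log(u), dv′=du.

y**2*log(y**2 + 5)/2 - y**2/2 + 5*log(y**2 + 5)/2 + C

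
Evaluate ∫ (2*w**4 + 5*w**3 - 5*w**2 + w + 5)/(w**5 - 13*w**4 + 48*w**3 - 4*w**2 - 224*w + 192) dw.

Factor the denominator: (w - 6)*(w - 4)**2*(w - 1)*(w + 2).
Partial-fraction decomposition: -25/(864*(w + 2)) - 8/(135*(w - 1)) - 713/(36*(w - 4)) - 761/(36*(w - 4)**2) + 3503/(160*(w - 6)).
Integrate each term; A/(w−a) gives A·log|w−a|; A/(w−a)² gives −A/(w−a).

3503*log(w - 6)/160 - 713*log(w - 4)/36 - 8*log(w - 1)/135 - 25*log(w + 2)/864 + 761/(36*w - 144) + C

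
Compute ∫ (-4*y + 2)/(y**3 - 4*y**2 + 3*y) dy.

2*log(y)/3 - 5*log(y - 3)/3 + log(y - 1) + C

Factor the denominator: y*(y - 3)*(y - 1).
Partial-fraction decomposition: 1/(y - 1) - 5/(3*(y - 3)) + 2/(3*y).
Integrate each term: A/(y−a) contributes A·log|y−a|.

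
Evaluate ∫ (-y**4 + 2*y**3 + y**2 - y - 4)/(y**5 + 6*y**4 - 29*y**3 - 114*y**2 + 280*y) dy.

-log(y)/70 - 5*log(y - 4)/33 + log(y - 2)/126 + 283*log(y + 5)/210 - 3035*log(y + 7)/1386 + C

Factor the denominator: y*(y - 4)*(y - 2)*(y + 5)*(y + 7).
Partial-fraction decomposition: -3035/(1386*(y + 7)) + 283/(210*(y + 5)) + 1/(126*(y - 2)) - 5/(33*(y - 4)) - 1/(70*y).
Integrate each term: A/(y−a) contributes A·log|y−a|.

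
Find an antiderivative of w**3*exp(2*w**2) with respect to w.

Let u = w², du = 2w dw; rewrite as (1/2)∫ u^1·exp(2u) du.
Now integrate by parts 1 time.

(2*w**2 - 1)*exp(2*w**2)/8 + C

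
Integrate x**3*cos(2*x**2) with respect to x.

Let u = x², du = 2x dx; rewrite as (1/2)∫ u^1·cos(2u) du.
Now integrate by parts 1 time.

x**2*sin(2*x**2)/4 + cos(2*x**2)/8 + C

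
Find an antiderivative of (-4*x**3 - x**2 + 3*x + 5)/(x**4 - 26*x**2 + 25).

-101*log(x - 5)/48 - log(x - 1)/16 + 5*log(x + 1)/48 - 31*log(x + 5)/16 + C

Factor the denominator: (x - 5)*(x - 1)*(x + 1)*(x + 5).
Partial-fraction decomposition: -31/(16*(x + 5)) + 5/(48*(x + 1)) - 1/(16*(x - 1)) - 101/(48*(x - 5)).
Integrate each term: A/(x−a) contributes A·log|x−a|.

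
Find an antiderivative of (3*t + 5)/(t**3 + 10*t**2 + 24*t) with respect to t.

5*log(t)/24 + 7*log(t + 4)/8 - 13*log(t + 6)/12 + C

Factor the denominator: t*(t + 4)*(t + 6).
Partial-fraction decomposition: -13/(12*(t + 6)) + 7/(8*(t + 4)) + 5/(24*t).
Integrate each term: A/(t−a) contributes A·log|t−a|.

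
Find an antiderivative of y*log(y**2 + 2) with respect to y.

y**2*log(y**2 + 2)/2 - y**2/2 + log(y**2 + 2) + C

Let u = y**2 + 2, so du = (2*y) dy.
The integral becomes (1/2)·∫ log(u) du; integrate by parts with u′=log(u), dv′=du.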